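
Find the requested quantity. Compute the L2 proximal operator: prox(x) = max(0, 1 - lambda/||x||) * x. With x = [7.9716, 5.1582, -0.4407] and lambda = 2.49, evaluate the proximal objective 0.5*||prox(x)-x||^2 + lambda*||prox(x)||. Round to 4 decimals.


Step 1: Compute ||x||.
||x|| = 9.5051
Step 2: Compute scaling factor.
scale = max(0, 1 - 2.49/9.5051) = 0.738
Step 3: prox(x) = [5.8833, 3.8069, -0.3253]
||prox(x)|| = 7.0151
Step 4: Proximal objective.
0.5*||prox-x||^2 = 3.1001
lambda*||prox|| = 17.4676
Total = 20.5677


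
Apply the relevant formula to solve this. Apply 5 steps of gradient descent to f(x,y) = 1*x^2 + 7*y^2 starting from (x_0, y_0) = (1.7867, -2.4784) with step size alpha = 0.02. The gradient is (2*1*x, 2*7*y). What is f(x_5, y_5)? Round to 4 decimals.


Gradient descent on f(x,y) = 1*x^2 + 7*y^2.
Starting point: (1.7867, -2.4784), alpha = 0.02
Step 1: grad_x = 2*1*1.7867 = 3.5734, grad_y = 2*7*-2.4784 = -34.6976
  x_1 = 1.7867 - 0.02*3.5734 = 1.7152
  y_1 = -2.4784 - 0.02*-34.6976 = -1.7844
Step 2: grad_x = 2*1*1.7152 = 3.4305, grad_y = 2*7*-1.7844 = -24.9823
  x_2 = 1.7152 - 0.02*3.4305 = 1.6466
  y_2 = -1.7844 - 0.02*-24.9823 = -1.2848
Step 3: grad_x = 2*1*1.6466 = 3.2932, grad_y = 2*7*-1.2848 = -17.9872
  x_3 = 1.6466 - 0.02*3.2932 = 1.5808
  y_3 = -1.2848 - 0.02*-17.9872 = -0.9251
Step 4: grad_x = 2*1*1.5808 = 3.1615, grad_y = 2*7*-0.9251 = -12.9508
  x_4 = 1.5808 - 0.02*3.1615 = 1.5175
  y_4 = -0.9251 - 0.02*-12.9508 = -0.666
Step 5: grad_x = 2*1*1.5175 = 3.0351, grad_y = 2*7*-0.666 = -9.3246
  x_5 = 1.5175 - 0.02*3.0351 = 1.4568
  y_5 = -0.666 - 0.02*-9.3246 = -0.4795
f(1.4568, -0.4795) = 1*1.4568^2 + 7*(-0.4795)^2 = 3.7321


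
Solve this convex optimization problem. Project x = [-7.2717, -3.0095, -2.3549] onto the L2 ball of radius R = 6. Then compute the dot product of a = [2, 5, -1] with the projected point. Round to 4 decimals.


Step 1: Compute ||x|| (intermediates to 6 decimals).
||x|| = sqrt((-7.2717)^2 + (-3.0095)^2 + (-2.3549)^2) = 8.214637
Step 2: Project.
Since ||x|| > R, scale = R/||x|| = 6/8.214637 = 0.730404, proj(x) = scale * x
proj(x) = [-5.311279, -2.198151, -1.720028]
Step 3: Dot product.
a^T * proj(x) = 2*(-5.311279) + 5*(-2.198151) - 1*(-1.720028) = -19.8933


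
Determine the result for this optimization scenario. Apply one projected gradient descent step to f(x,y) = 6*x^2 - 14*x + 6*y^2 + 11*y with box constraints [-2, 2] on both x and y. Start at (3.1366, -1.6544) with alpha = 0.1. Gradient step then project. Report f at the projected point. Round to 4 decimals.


Step 1: Compute gradient at (3.1366, -1.6544).
grad_x = 2*6*3.1366 - 14 = 23.6392
grad_y = 2*6*-1.6544 + 11 = -8.8528
Step 2: Gradient step.
x_raw = 3.1366 - 0.1*23.6392 = 0.7727
y_raw = -1.6544 - 0.1*-8.8528 = -0.7691
Step 3: Project onto [-2, 2].
x_proj = clip(0.7727) = 0.7727
y_proj = clip(-0.7691) = -0.7691
Step 4: Evaluate f.
f(0.7727, -0.7691) = -12.1464


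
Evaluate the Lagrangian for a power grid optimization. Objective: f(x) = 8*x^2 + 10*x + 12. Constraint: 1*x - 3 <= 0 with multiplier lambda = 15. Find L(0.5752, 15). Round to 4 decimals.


Step 1: Evaluate f(x).
f(0.5752) = 8*0.5752^2 + 10*0.5752 + 12 = 20.3988
Step 2: Evaluate g(x).
g(0.5752) = 1*0.5752 - 3 = -2.4248
Step 3: Compute Lagrangian.
L = 20.3988 + 15*-2.4248 = -15.9732


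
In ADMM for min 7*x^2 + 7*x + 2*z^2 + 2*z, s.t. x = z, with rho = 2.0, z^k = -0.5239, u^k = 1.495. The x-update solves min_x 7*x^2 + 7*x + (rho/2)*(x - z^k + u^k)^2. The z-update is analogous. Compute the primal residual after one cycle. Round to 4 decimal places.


ADMM iteration with rho = 2.0, z^k = -0.5239, u^k = 1.495
Step 1: x-update.
Minimize 7*x^2 + 7*x + (2.0/2)*(x + 0.5239 + 1.495)^2
FOC: (2*7 + 2.0)*x = -7 + 2.0*(-0.5239 - 1.495)
x^{k+1} = -0.6899
Step 2: z-update.
Minimize 2*z^2 + 2*z + (2.0/2)*(-0.6899 - z + 1.495)^2
FOC: (2*2 + 2.0)*z = -2 + 2.0*(-0.6899 + 1.495)
z^{k+1} = -0.065
Step 3: u-update.
u^{k+1} = 1.495 - 0.6899 + 0.065 = 0.8701
Step 4: Primal residual = |-0.6899 + 0.065| = 0.6249


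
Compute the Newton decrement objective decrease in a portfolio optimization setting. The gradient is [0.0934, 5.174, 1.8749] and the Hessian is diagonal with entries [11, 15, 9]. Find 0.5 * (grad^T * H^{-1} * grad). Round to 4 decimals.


Step 1: H is diagonal, so H^(-1) * g = [0.0085, 0.3449, 0.2083].
Step 2: g^T H^(-1) g = sum_i g_i^2 / H_ii
  = (0.0934)^2/11 + (5.174)^2/15 + (1.8749)^2/9
  = 0.0008 + 1.7847 + 0.3906 = 2.1761
Step 3: Objective decrease = 0.5 * g^T H^(-1) g = 1.088


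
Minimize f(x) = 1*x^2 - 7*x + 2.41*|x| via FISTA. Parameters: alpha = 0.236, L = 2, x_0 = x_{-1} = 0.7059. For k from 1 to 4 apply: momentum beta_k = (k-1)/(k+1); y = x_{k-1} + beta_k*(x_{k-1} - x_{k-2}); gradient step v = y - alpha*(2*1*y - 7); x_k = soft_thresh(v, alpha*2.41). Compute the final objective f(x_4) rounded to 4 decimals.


FISTA on f(x) = 1*x^2 - 7*x + 2.41*|x|
L = 2, alpha = 0.236
Iteration 1: beta = 0.0, y = 0.7059 + 0.0*(0.7059 - 0.7059) = 0.7059
  grad(y) = -5.5882, v = y - alpha*grad = 2.0247
  prox(v) = soft_thresh(2.0247, 0.5688) = 1.456
Iteration 2: beta = 0.3333, y = 1.456 + 0.3333*(1.456 - 0.7059) = 1.706
  grad(y) = -3.5881, v = y - alpha*grad = 2.5528
  prox(v) = soft_thresh(2.5528, 0.5688) = 1.984
Iteration 3: beta = 0.5, y = 1.984 + 0.5*(1.984 - 1.456) = 2.248
  grad(y) = -2.504, v = y - alpha*grad = 2.839
  prox(v) = soft_thresh(2.839, 0.5688) = 2.2702
Iteration 4: beta = 0.6, y = 2.2702 + 0.6*(2.2702 - 1.984) = 2.4419
  grad(y) = -2.1162, v = y - alpha*grad = 2.9413
  prox(v) = soft_thresh(2.9413, 0.5688) = 2.3726
f(x_4) = 1*2.3726^2 - 7*2.3726 + 2.41*|2.3726| = -5.261


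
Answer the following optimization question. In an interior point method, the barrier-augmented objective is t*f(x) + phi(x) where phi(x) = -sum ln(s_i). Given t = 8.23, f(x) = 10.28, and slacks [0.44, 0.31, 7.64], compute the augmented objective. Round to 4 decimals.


Step 1: Compute log-barrier.
ln values: [-0.821, -1.1712, 2.0334]
phi = -(-0.821 - 1.1712 + 2.0334) = -0.0412
Step 2: Compute augmented objective.
t*f(x) = 8.23*10.28 = 84.6044
Total = 84.6044 - 0.0412 = 84.5632


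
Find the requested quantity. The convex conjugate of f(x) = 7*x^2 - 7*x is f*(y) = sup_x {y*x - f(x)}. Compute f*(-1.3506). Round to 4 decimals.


f*(y) = sup_x {y*x - a*x^2 - b*x} = sup_x {(y-b)*x - a*x^2}
FOC: (y - b) - 2a*x = 0 => x* = (y - b)/(2a)
x* = (-1.3506 + 7)/(2*7) = 0.4035
f*(-1.3506) = (y-b)^2/(4a) = (-1.3506 + 7)^2/(4*7)
= 31.9157/28 = 1.1398


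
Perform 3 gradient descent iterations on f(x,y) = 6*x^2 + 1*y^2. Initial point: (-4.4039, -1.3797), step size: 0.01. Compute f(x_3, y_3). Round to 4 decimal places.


Gradient descent on f(x,y) = 6*x^2 + 1*y^2.
Starting point: (-4.4039, -1.3797), alpha = 0.01
Step 1: grad_x = 2*6*-4.4039 = -52.8468, grad_y = 2*1*-1.3797 = -2.7594
  x_1 = -4.4039 - 0.01*-52.8468 = -3.8754
  y_1 = -1.3797 - 0.01*-2.7594 = -1.3521
Step 2: grad_x = 2*6*-3.8754 = -46.5052, grad_y = 2*1*-1.3521 = -2.7042
  x_2 = -3.8754 - 0.01*-46.5052 = -3.4104
  y_2 = -1.3521 - 0.01*-2.7042 = -1.3251
Step 3: grad_x = 2*6*-3.4104 = -40.9246, grad_y = 2*1*-1.3251 = -2.6501
  x_3 = -3.4104 - 0.01*-40.9246 = -3.0011
  y_3 = -1.3251 - 0.01*-2.6501 = -1.2986
f(-3.0011, -1.2986) = 6*(-3.0011)^2 + 1*(-1.2986)^2 = 55.7271


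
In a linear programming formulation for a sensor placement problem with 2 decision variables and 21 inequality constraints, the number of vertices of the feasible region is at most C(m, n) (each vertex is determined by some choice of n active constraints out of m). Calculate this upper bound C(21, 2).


Each vertex corresponds to some choice of n active constraints out of m, so the number of vertices is at most C(m, n) = m! / (n!(m-n)!).
m = 21, n = 2
Numerator: 21 * 20
Denominator: 2! = 2
C(21, 2) = 210


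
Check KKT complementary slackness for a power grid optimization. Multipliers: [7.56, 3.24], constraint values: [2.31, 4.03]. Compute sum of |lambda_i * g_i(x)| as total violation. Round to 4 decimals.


KKT complementary slackness check:
lambda_1 * g_1 = 7.56 * 2.31 = 17.4636
lambda_2 * g_2 = 3.24 * 4.03 = 13.0572
Total violation = 17.4636 + 13.0572 = 30.5208


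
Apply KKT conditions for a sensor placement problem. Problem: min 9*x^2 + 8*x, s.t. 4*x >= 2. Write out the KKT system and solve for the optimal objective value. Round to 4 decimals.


Step 1: Try lambda = 0 (constraint inactive).
x_unc = -8/(2*9) = -0.4444
Check: 4*-0.4444 = -1.7776 < 2 -- violated!
Step 2: Constraint must be active: 4*x = 2
x* = 2/4 = 0.5
lambda = (2*9*0.5 + 8)/4 = 4.25
Step 3: Compute optimal value.
f(x*) = 9*0.5^2 + 8*0.5 = 6.25


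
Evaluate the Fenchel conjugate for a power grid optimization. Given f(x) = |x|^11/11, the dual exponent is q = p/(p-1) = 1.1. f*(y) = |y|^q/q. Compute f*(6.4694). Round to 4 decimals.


The conjugate exponent q satisfies 1/p + 1/q = 1.
p = 11, so q = 11/(11 - 1) = 1.1
|y|^q = 6.4694^1.1 = 7.7974
f*(6.4694) = 7.7974 / 1.1 = 7.0886


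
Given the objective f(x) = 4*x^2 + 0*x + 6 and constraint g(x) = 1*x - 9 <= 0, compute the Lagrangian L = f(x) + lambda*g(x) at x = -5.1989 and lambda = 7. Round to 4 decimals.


Step 1: Evaluate f(x).
f(-5.1989) = 4*(-5.1989)^2 + 0*(-5.1989) + 6 = 114.1142
Step 2: Evaluate g(x).
g(-5.1989) = 1*-5.1989 - 9 = -14.1989
Step 3: Compute Lagrangian.
L = 114.1142 + 7*-14.1989 = 14.7219


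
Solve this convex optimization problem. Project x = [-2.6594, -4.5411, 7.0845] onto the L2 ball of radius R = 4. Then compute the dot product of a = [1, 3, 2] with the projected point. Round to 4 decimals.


Step 1: Compute ||x|| (intermediates to 6 decimals).
||x|| = sqrt((-2.6594)^2 + (-4.5411)^2 + 7.0845^2) = 8.825199
Step 2: Project.
Since ||x|| > R, scale = R/||x|| = 4/8.825199 = 0.453248, proj(x) = scale * x
proj(x) = [-1.205368, -2.058244, 3.211035]
Step 3: Dot product.
a^T * proj(x) = 1*(-1.205368) + 3*(-2.058244) + 2*3.211035 = -0.958


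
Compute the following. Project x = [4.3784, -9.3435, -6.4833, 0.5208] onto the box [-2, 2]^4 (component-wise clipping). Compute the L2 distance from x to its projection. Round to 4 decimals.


Project each component onto [-2, 2].
clip(4.3784) = 2.0, clip(-9.3435) = -2.0, clip(-6.4833) = -2.0, clip(0.5208) = 0.5208
Projection = [2.0, -2.0, -2.0, 0.5208]
Squared diffs: [5.6568, 53.927, 20.1, 0.0]
Distance = sqrt(79.6838) = 8.9266


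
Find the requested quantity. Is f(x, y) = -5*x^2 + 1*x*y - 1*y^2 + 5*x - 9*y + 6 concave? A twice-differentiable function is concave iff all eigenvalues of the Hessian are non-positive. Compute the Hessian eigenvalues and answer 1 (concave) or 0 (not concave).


The Hessian of f(x,y) = -5*x^2 + 1*x*y - 1*y^2 + 5*x - 9*y + 6 is:
H = [[-10, 1], [1, -2]]
Trace = -10 - 2 = -12
Determinant = -10*-2 - (1)^2 = 19
Discriminant = (-12)^2 - 4*19 = 68.0
Eigenvalues: lambda_1 = -10.1231, lambda_2 = -1.8769
The function is concave.

1


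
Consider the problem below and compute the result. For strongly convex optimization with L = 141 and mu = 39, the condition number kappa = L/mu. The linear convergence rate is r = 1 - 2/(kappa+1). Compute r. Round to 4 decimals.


Step 1: Compute the condition number.
kappa = L/mu = 141/39 = 3.6154
Step 2: Compute the convergence rate.
r = 1 - 2/(kappa + 1) = 1 - 2*mu/(L + mu) = (L - mu)/(L + mu) = 102/180 = 0.5667


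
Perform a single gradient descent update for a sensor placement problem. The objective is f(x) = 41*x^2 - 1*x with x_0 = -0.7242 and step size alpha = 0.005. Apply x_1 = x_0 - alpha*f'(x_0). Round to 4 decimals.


We compute the gradient at x_0 and apply the update.
f'(x) = 82*x - 1
f'(-0.7242) = 82*-0.7242 - 1 = -60.3844
x_1 = -0.7242 - 0.005*-60.3844 = -0.4223


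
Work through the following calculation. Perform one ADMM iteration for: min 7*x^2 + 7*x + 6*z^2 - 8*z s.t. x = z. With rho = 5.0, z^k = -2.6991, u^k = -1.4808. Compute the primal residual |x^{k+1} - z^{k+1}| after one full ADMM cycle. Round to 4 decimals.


ADMM iteration with rho = 5.0, z^k = -2.6991, u^k = -1.4808
Step 1: x-update.
Minimize 7*x^2 + 7*x + (5.0/2)*(x + 2.6991 - 1.4808)^2
FOC: (2*7 + 5.0)*x = -7 + 5.0*(-2.6991 + 1.4808)
x^{k+1} = -0.689
Step 2: z-update.
Minimize 6*z^2 - 8*z + (5.0/2)*(-0.689 - z - 1.4808)^2
FOC: (2*6 + 5.0)*z = 8 + 5.0*(-0.689 - 1.4808)
z^{k+1} = -0.1676
Step 3: u-update.
u^{k+1} = -1.4808 - 0.689 + 0.1676 = -2.0022
Step 4: Primal residual = |-0.689 + 0.1676| = 0.5214


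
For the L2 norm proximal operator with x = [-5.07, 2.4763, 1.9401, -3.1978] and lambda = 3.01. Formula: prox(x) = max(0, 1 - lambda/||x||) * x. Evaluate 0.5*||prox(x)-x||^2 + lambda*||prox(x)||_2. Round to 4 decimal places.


Step 1: Compute ||x||.
||x|| = 6.7696
Step 2: Compute scaling factor.
scale = max(0, 1 - 3.01/6.7696) = 0.5554
Step 3: prox(x) = [-2.8157, 1.3752, 1.0775, -1.7759]
||prox(x)|| = 3.7596
Step 4: Proximal objective.
0.5*||prox-x||^2 = 4.5301
lambda*||prox|| = 11.3164
Total = 15.8463


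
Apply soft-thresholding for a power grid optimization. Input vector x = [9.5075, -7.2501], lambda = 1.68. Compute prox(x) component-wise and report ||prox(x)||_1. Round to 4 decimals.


Soft-thresholding with lambda = 1.68:
prox(9.5075) = sign(9.5075)*max(|9.5075| - 1.68, 0) = 7.8275
prox(-7.2501) = sign(-7.2501)*max(|-7.2501| - 1.68, 0) = -5.5701
prox(x) = [7.8275, -5.5701]
||prox(x)||_1 = 7.8275 + 5.5701 = 13.3976


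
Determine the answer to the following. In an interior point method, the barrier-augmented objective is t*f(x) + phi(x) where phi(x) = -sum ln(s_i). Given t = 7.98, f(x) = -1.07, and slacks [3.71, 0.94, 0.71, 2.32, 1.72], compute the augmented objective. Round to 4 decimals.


Step 1: Compute log-barrier.
ln values: [1.311, -0.0619, -0.3425, 0.8416, 0.5423]
phi = -(1.311 - 0.0619 - 0.3425 + 0.8416 + 0.5423) = -2.2906
Step 2: Compute augmented objective.
t*f(x) = 7.98*-1.07 = -8.5386
Total = -8.5386 - 2.2906 = -10.8292


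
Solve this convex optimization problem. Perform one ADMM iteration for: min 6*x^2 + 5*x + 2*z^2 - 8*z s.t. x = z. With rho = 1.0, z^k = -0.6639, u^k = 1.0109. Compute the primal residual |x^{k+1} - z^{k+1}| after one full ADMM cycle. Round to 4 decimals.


ADMM iteration with rho = 1.0, z^k = -0.6639, u^k = 1.0109
Step 1: x-update.
Minimize 6*x^2 + 5*x + (1.0/2)*(x + 0.6639 + 1.0109)^2
FOC: (2*6 + 1.0)*x = -5 + 1.0*(-0.6639 - 1.0109)
x^{k+1} = -0.5134
Step 2: z-update.
Minimize 2*z^2 - 8*z + (1.0/2)*(-0.5134 - z + 1.0109)^2
FOC: (2*2 + 1.0)*z = 8 + 1.0*(-0.5134 + 1.0109)
z^{k+1} = 1.6995
Step 3: u-update.
u^{k+1} = 1.0109 - 0.5134 - 1.6995 = -1.202
Step 4: Primal residual = |-0.5134 - 1.6995| = 2.2129


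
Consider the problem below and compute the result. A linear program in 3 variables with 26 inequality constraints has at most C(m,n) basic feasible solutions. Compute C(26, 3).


Each vertex corresponds to some choice of n active constraints out of m, so the number of vertices is at most C(m, n) = m! / (n!(m-n)!).
m = 26, n = 3
Numerator: 26 * 25 * 24
Denominator: 3! = 6
C(26, 3) = 2600


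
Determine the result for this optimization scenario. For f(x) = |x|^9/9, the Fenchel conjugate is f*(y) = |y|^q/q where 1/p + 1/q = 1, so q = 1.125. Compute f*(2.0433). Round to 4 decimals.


The conjugate exponent q satisfies 1/p + 1/q = 1.
p = 9, so q = 9/(9 - 1) = 1.125
|y|^q = 2.0433^1.125 = 2.2342
f*(2.0433) = 2.2342 / 1.125 = 1.986


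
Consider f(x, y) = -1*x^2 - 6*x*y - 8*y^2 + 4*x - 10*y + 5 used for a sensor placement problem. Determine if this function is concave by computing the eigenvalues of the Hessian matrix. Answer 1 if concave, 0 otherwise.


The Hessian of f(x,y) = -1*x^2 - 6*x*y - 8*y^2 + 4*x - 10*y + 5 is:
H = [[-2, -6], [-6, -16]]
Trace = -2 - 16 = -18
Determinant = -2*-16 - (-6)^2 = -4
Discriminant = (-18)^2 - 4*-4 = 340.0
Eigenvalues: lambda_1 = -18.2195, lambda_2 = 0.2195
The function is not concave.

0


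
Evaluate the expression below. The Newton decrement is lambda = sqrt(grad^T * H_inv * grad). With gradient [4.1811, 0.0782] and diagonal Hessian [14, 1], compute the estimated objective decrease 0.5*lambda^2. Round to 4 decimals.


Step 1: H is diagonal, so H^(-1) * g = [0.2987, 0.0782].
Step 2: g^T H^(-1) g = sum_i g_i^2 / H_ii
  = (4.1811)^2/14 + (0.0782)^2/1
  = 1.2487 + 0.0061 = 1.2548
Step 3: Objective decrease = 0.5 * g^T H^(-1) g = 0.6274


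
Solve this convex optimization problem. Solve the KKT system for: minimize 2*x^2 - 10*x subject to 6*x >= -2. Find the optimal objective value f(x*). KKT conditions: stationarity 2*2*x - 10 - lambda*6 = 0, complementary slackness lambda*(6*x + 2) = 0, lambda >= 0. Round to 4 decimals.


Step 1: Try lambda = 0 (constraint inactive).
Stationarity: 2*2*x - 10 = 0
x* = 10/(2*2) = 2.5
Check constraint: 6*2.5 = 15.0 >= -2 -- satisfied.
Step 2: Compute optimal value.
f(x*) = 2*2.5^2 - 10*2.5 = -12.5


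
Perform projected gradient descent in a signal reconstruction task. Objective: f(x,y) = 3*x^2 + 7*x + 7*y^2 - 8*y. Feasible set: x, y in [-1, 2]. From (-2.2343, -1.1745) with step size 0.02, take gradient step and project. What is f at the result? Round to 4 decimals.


Step 1: Compute gradient at (-2.2343, -1.1745).
grad_x = 2*3*-2.2343 + 7 = -6.4058
grad_y = 2*7*-1.1745 - 8 = -24.443
Step 2: Gradient step.
x_raw = -2.2343 - 0.02*-6.4058 = -2.1062
y_raw = -1.1745 - 0.02*-24.443 = -0.6856
Step 3: Project onto [-1, 2].
x_proj = clip(-2.1062) = -1.0
y_proj = clip(-0.6856) = -0.6856
Step 4: Evaluate f.
f(-1.0, -0.6856) = 4.7758


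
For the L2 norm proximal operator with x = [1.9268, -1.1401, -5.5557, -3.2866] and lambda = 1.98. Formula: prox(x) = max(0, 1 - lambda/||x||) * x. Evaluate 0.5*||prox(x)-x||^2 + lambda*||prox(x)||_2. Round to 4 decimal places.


Step 1: Compute ||x||.
||x|| = 6.8323
Step 2: Compute scaling factor.
scale = max(0, 1 - 1.98/6.8323) = 0.7102
Step 3: prox(x) = [1.3684, -0.8097, -3.9457, -2.3341]
||prox(x)|| = 4.8523
Step 4: Proximal objective.
0.5*||prox-x||^2 = 1.9602
lambda*||prox|| = 9.6076
Total = 11.5677


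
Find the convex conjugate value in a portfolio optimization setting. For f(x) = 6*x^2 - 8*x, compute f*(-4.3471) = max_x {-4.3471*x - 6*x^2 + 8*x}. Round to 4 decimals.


f*(y) = sup_x {y*x - a*x^2 - b*x} = sup_x {(y-b)*x - a*x^2}
FOC: (y - b) - 2a*x = 0 => x* = (y - b)/(2a)
x* = (-4.3471 + 8)/(2*6) = 0.3044
f*(-4.3471) = (y-b)^2/(4a) = (-4.3471 + 8)^2/(4*6)
= 13.3437/24 = 0.556


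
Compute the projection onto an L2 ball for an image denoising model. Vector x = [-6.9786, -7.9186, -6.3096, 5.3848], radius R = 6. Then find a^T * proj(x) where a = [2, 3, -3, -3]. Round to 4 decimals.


Step 1: Compute ||x|| (intermediates to 6 decimals).
||x|| = sqrt((-6.9786)^2 + (-7.9186)^2 + (-6.3096)^2 + 5.3848^2) = 13.424314
Step 2: Project.
Since ||x|| > R, scale = R/||x|| = 6/13.424314 = 0.44695, proj(x) = scale * x
proj(x) = [-3.119085, -3.539218, -2.820076, 2.406736]
Step 3: Dot product.
a^T * proj(x) = 2*(-3.119085) + 3*(-3.539218) - 3*(-2.820076) - 3*2.406736 = -15.6158


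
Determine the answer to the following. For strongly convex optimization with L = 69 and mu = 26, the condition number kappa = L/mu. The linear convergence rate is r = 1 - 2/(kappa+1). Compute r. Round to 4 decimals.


Step 1: Compute the condition number.
kappa = L/mu = 69/26 = 2.6538
Step 2: Compute the convergence rate.
r = 1 - 2/(kappa + 1) = 1 - 2*mu/(L + mu) = (L - mu)/(L + mu) = 43/95 = 0.4526


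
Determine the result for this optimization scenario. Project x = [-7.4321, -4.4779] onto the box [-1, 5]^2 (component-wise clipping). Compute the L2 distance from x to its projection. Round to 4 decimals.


Project each component onto [-1, 5].
clip(-7.4321) = -1.0, clip(-4.4779) = -1.0
Projection = [-1.0, -1.0]
Squared diffs: [41.3719, 12.0958]
Distance = sqrt(53.4677) = 7.3122


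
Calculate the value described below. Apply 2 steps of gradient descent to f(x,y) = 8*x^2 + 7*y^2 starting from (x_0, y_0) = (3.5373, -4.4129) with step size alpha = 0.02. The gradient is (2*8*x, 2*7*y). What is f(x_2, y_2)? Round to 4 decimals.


Gradient descent on f(x,y) = 8*x^2 + 7*y^2.
Starting point: (3.5373, -4.4129), alpha = 0.02
Step 1: grad_x = 2*8*3.5373 = 56.5968, grad_y = 2*7*-4.4129 = -61.7806
  x_1 = 3.5373 - 0.02*56.5968 = 2.4054
  y_1 = -4.4129 - 0.02*-61.7806 = -3.1773
Step 2: grad_x = 2*8*2.4054 = 38.4858, grad_y = 2*7*-3.1773 = -44.482
  x_2 = 2.4054 - 0.02*38.4858 = 1.6356
  y_2 = -3.1773 - 0.02*-44.482 = -2.2876
f(1.6356, -2.2876) = 8*1.6356^2 + 7*(-2.2876)^2 = 58.0361


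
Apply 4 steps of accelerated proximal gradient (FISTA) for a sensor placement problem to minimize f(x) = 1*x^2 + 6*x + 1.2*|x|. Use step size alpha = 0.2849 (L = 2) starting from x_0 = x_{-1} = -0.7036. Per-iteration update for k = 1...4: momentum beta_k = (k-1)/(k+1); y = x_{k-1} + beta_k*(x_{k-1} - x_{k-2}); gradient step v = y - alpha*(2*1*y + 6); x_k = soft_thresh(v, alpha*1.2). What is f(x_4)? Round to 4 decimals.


FISTA on f(x) = 1*x^2 + 6*x + 1.2*|x|
L = 2, alpha = 0.2849
Iteration 1: beta = 0.0, y = -0.7036 + 0.0*(-0.7036 + 0.7036) = -0.7036
  grad(y) = 4.5928, v = y - alpha*grad = -2.0121
  prox(v) = soft_thresh(-2.0121, 0.3419) = -1.6702
Iteration 2: beta = 0.3333, y = -1.6702 + 0.3333*(-1.6702 + 0.7036) = -1.9924
  grad(y) = 2.0152, v = y - alpha*grad = -2.5665
  prox(v) = soft_thresh(-2.5665, 0.3419) = -2.2247
Iteration 3: beta = 0.5, y = -2.2247 + 0.5*(-2.2247 + 1.6702) = -2.5019
  grad(y) = 0.9962, v = y - alpha*grad = -2.7857
  prox(v) = soft_thresh(-2.7857, 0.3419) = -2.4438
Iteration 4: beta = 0.6, y = -2.4438 + 0.6*(-2.4438 + 2.2247) = -2.5753
  grad(y) = 0.8493, v = y - alpha*grad = -2.8173
  prox(v) = soft_thresh(-2.8173, 0.3419) = -2.4754
f(x_4) = 1*(-2.4754)^2 + 6*(-2.4754) + 1.2*|-2.4754| = -5.7543


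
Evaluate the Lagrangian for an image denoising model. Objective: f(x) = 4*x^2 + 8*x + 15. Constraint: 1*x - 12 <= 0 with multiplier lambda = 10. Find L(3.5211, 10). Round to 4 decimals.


Step 1: Evaluate f(x).
f(3.5211) = 4*3.5211^2 + 8*3.5211 + 15 = 92.7614
Step 2: Evaluate g(x).
g(3.5211) = 1*3.5211 - 12 = -8.4789
Step 3: Compute Lagrangian.
L = 92.7614 + 10*-8.4789 = 7.9724


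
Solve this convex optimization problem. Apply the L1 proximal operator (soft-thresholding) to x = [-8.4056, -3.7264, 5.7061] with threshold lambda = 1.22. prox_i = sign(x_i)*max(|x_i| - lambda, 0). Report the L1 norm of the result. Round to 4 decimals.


Soft-thresholding with lambda = 1.22:
prox(-8.4056) = sign(-8.4056)*max(|-8.4056| - 1.22, 0) = -7.1856
prox(-3.7264) = sign(-3.7264)*max(|-3.7264| - 1.22, 0) = -2.5064
prox(5.7061) = sign(5.7061)*max(|5.7061| - 1.22, 0) = 4.4861
prox(x) = [-7.1856, -2.5064, 4.4861]
||prox(x)||_1 = 7.1856 + 2.5064 + 4.4861 = 14.1781


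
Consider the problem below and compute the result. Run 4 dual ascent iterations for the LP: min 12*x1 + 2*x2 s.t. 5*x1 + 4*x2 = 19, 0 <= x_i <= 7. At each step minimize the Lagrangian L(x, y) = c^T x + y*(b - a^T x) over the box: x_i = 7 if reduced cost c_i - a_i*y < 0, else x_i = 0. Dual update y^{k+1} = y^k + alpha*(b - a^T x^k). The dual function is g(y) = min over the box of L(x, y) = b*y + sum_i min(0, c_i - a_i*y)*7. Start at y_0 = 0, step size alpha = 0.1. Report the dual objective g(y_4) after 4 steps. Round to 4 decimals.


Dual ascent for LP: min 12*x1 + 2*x2, 5*x1 + 4*x2 = 19, 0 <= x_i <= 7
Step 1: y^k = 0.0, reduced costs: (12.0, 2.0)
  x^k = (0.0, 0.0), subgradient = b - a^T x = 19.0
  y^{k+1} = 0.0 + 0.1*19.0 = 1.9
Step 2: y^k = 1.9, reduced costs: (2.5, -5.6)
  x^k = (0.0, 7.0), subgradient = b - a^T x = -9.0
  y^{k+1} = 1.9 + 0.1*-9.0 = 1.0
Step 3: y^k = 1.0, reduced costs: (7.0, -2.0)
  x^k = (0.0, 7.0), subgradient = b - a^T x = -9.0
  y^{k+1} = 1.0 + 0.1*-9.0 = 0.1
Step 4: y^k = 0.1, reduced costs: (11.5, 1.6)
  x^k = (0.0, 0.0), subgradient = b - a^T x = 19.0
  y^{k+1} = 0.1 + 0.1*19.0 = 2.0
Dual objective at y_4 = 2.0: reduced costs (2.0, -6.0), box minimizer x = (0.0, 7.0)
g(y_4) = b*y + (c1 - a1*y)*x1 + (c2 - a2*y)*x2 = 19*2.0 + 2.0*0.0 + (-6.0)*7.0 = 38.0 + 0.0 - 42.0 = -4.0


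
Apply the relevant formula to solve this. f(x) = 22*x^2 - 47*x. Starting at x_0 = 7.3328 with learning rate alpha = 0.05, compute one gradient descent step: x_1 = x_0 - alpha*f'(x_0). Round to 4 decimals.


We compute the gradient at x_0 and apply the update.
f'(x) = 44*x - 47
f'(7.3328) = 44*7.3328 - 47 = 275.6432
x_1 = 7.3328 - 0.05*275.6432 = -6.4494


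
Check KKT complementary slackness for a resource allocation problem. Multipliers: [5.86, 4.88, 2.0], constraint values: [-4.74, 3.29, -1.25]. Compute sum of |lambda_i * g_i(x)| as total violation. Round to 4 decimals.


KKT complementary slackness check:
lambda_1 * g_1 = 5.86 * -4.74 = -27.7764
lambda_2 * g_2 = 4.88 * 3.29 = 16.0552
lambda_3 * g_3 = 2.0 * -1.25 = -2.5
Total violation = 27.7764 + 16.0552 + 2.5 = 46.3316


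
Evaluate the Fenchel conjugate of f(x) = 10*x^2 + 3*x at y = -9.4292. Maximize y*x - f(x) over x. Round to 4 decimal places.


f*(y) = sup_x {y*x - a*x^2 - b*x} = sup_x {(y-b)*x - a*x^2}
FOC: (y - b) - 2a*x = 0 => x* = (y - b)/(2a)
x* = (-9.4292 - 3)/(2*10) = -0.6215
f*(-9.4292) = (y-b)^2/(4a) = (-9.4292 - 3)^2/(4*10)
= 154.485/40 = 3.8621


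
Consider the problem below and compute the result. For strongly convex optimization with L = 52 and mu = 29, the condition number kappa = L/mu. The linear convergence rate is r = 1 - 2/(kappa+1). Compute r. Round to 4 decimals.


Step 1: Compute the condition number.
kappa = L/mu = 52/29 = 1.7931
Step 2: Compute the convergence rate.
r = 1 - 2/(kappa + 1) = 1 - 2*mu/(L + mu) = (L - mu)/(L + mu) = 23/81 = 0.284


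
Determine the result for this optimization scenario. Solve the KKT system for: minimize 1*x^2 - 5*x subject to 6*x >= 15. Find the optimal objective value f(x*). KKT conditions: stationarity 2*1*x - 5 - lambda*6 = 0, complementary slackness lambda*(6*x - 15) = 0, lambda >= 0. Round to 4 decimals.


Step 1: Try lambda = 0 (constraint inactive).
Stationarity: 2*1*x - 5 = 0
x* = 5/(2*1) = 2.5
Check constraint: 6*2.5 = 15.0 >= 15 -- satisfied.
Step 2: Compute optimal value.
f(x*) = 1*2.5^2 - 5*2.5 = -6.25


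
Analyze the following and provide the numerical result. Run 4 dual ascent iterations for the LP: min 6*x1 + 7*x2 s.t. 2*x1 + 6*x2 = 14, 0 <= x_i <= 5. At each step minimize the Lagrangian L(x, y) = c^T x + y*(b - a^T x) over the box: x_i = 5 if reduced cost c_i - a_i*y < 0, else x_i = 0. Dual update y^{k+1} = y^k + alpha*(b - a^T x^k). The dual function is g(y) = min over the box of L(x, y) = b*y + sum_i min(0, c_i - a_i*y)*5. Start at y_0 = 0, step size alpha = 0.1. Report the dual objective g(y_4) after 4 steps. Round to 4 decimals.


Dual ascent for LP: min 6*x1 + 7*x2, 2*x1 + 6*x2 = 14, 0 <= x_i <= 5
Step 1: y^k = 0.0, reduced costs: (6.0, 7.0)
  x^k = (0.0, 0.0), subgradient = b - a^T x = 14.0
  y^{k+1} = 0.0 + 0.1*14.0 = 1.4
Step 2: y^k = 1.4, reduced costs: (3.2, -1.4)
  x^k = (0.0, 5.0), subgradient = b - a^T x = -16.0
  y^{k+1} = 1.4 + 0.1*-16.0 = -0.2
Step 3: y^k = -0.2, reduced costs: (6.4, 8.2)
  x^k = (0.0, 0.0), subgradient = b - a^T x = 14.0
  y^{k+1} = -0.2 + 0.1*14.0 = 1.2
Step 4: y^k = 1.2, reduced costs: (3.6, -0.2)
  x^k = (0.0, 5.0), subgradient = b - a^T x = -16.0
  y^{k+1} = 1.2 + 0.1*-16.0 = -0.4
Dual objective at y_4 = -0.4: reduced costs (6.8, 9.4), box minimizer x = (0.0, 0.0)
g(y_4) = b*y + (c1 - a1*y)*x1 + (c2 - a2*y)*x2 = 14*(-0.4) + 6.8*0.0 + 9.4*0.0 = -5.6 + 0.0 + 0.0 = -5.6


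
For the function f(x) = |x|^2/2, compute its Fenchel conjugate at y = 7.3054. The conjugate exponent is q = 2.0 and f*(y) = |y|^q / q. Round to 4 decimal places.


The conjugate exponent q satisfies 1/p + 1/q = 1.
p = 2, so q = 2/(2 - 1) = 2.0
|y|^q = 7.3054^2.0 = 53.3689
f*(7.3054) = 53.3689 / 2.0 = 26.6844


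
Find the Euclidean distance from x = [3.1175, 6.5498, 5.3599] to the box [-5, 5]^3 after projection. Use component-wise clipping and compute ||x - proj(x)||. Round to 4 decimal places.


Project each component onto [-5, 5].
clip(3.1175) = 3.1175, clip(6.5498) = 5.0, clip(5.3599) = 5.0
Projection = [3.1175, 5.0, 5.0]
Squared diffs: [0.0, 2.4019, 0.1295]
Distance = sqrt(2.5314) = 1.591


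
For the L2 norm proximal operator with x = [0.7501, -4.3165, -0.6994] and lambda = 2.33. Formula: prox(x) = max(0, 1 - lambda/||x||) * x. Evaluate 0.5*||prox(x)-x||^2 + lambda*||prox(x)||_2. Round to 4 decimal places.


Step 1: Compute ||x||.
||x|| = 4.4367
Step 2: Compute scaling factor.
scale = max(0, 1 - 2.33/4.4367) = 0.4748
Step 3: prox(x) = [0.3562, -2.0496, -0.3321]
||prox(x)|| = 2.1067
Step 4: Proximal objective.
0.5*||prox-x||^2 = 2.7145
lambda*||prox|| = 4.9086
Total = 7.623


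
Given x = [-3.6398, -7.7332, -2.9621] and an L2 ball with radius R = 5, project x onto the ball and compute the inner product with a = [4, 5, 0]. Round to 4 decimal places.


Step 1: Compute ||x|| (intermediates to 6 decimals).
||x|| = sqrt((-3.6398)^2 + (-7.7332)^2 + (-2.9621)^2) = 9.045693
Step 2: Project.
Since ||x|| > R, scale = R/||x|| = 5/9.045693 = 0.552749, proj(x) = scale * x
proj(x) = [-2.011896, -4.274519, -1.637298]
Step 3: Dot product.
a^T * proj(x) = 4*(-2.011896) + 5*(-4.274519) + 0*(-1.637298) = -29.4202


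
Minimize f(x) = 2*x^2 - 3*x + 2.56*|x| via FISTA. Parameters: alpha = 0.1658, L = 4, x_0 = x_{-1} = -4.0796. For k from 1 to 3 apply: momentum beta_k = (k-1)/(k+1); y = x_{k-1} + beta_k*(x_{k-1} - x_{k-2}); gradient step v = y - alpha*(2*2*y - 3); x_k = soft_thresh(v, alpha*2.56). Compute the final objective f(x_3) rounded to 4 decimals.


FISTA on f(x) = 2*x^2 - 3*x + 2.56*|x|
L = 4, alpha = 0.1658
Iteration 1: beta = 0.0, y = -4.0796 + 0.0*(-4.0796 + 4.0796) = -4.0796
  grad(y) = -19.3184, v = y - alpha*grad = -0.8766
  prox(v) = soft_thresh(-0.8766, 0.4244) = -0.4522
Iteration 2: beta = 0.3333, y = -0.4522 + 0.3333*(-0.4522 + 4.0796) = 0.757
  grad(y) = 0.0279, v = y - alpha*grad = 0.7524
  prox(v) = soft_thresh(0.7524, 0.4244) = 0.3279
Iteration 3: beta = 0.5, y = 0.3279 + 0.5*(0.3279 + 0.4522) = 0.7179
  grad(y) = -0.1283, v = y - alpha*grad = 0.7392
  prox(v) = soft_thresh(0.7392, 0.4244) = 0.3148
f(x_3) = 2*0.3148^2 - 3*0.3148 + 2.56*|0.3148| = 0.0596


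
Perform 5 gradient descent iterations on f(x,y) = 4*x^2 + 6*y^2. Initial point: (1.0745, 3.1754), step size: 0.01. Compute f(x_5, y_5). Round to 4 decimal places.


Gradient descent on f(x,y) = 4*x^2 + 6*y^2.
Starting point: (1.0745, 3.1754), alpha = 0.01
Step 1: grad_x = 2*4*1.0745 = 8.596, grad_y = 2*6*3.1754 = 38.1048
  x_1 = 1.0745 - 0.01*8.596 = 0.9885
  y_1 = 3.1754 - 0.01*38.1048 = 2.7944
Step 2: grad_x = 2*4*0.9885 = 7.9083, grad_y = 2*6*2.7944 = 33.5322
  x_2 = 0.9885 - 0.01*7.9083 = 0.9095
  y_2 = 2.7944 - 0.01*33.5322 = 2.459
Step 3: grad_x = 2*4*0.9095 = 7.2757, grad_y = 2*6*2.459 = 29.5084
  x_3 = 0.9095 - 0.01*7.2757 = 0.8367
  y_3 = 2.459 - 0.01*29.5084 = 2.1639
Step 4: grad_x = 2*4*0.8367 = 6.6936, grad_y = 2*6*2.1639 = 25.9674
  x_4 = 0.8367 - 0.01*6.6936 = 0.7698
  y_4 = 2.1639 - 0.01*25.9674 = 1.9043
Step 5: grad_x = 2*4*0.7698 = 6.1581, grad_y = 2*6*1.9043 = 22.8513
  x_5 = 0.7698 - 0.01*6.1581 = 0.7082
  y_5 = 1.9043 - 0.01*22.8513 = 1.6758
f(0.7082, 1.6758) = 4*0.7082^2 + 6*1.6758^2 = 18.8551


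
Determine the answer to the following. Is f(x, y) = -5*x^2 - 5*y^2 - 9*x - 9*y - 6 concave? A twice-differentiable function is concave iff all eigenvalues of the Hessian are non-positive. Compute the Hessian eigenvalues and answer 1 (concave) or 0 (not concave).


The Hessian of f(x,y) = -5*x^2 - 5*y^2 - 9*x - 9*y - 6 is:
H = [[-10, 0], [0, -10]]
Trace = -10 - 10 = -20
Determinant = -10*-10 - (0)^2 = 100
Discriminant = (-20)^2 - 4*100 = 0.0
Eigenvalues: lambda_1 = -10.0, lambda_2 = -10.0
The function is concave.

1


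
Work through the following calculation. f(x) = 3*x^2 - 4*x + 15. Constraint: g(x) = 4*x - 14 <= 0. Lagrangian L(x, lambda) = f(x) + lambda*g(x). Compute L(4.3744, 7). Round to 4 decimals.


Step 1: Evaluate f(x).
f(4.3744) = 3*4.3744^2 - 4*4.3744 + 15 = 54.9085
Step 2: Evaluate g(x).
g(4.3744) = 4*4.3744 - 14 = 3.4976
Step 3: Compute Lagrangian.
L = 54.9085 + 7*3.4976 = 79.3917


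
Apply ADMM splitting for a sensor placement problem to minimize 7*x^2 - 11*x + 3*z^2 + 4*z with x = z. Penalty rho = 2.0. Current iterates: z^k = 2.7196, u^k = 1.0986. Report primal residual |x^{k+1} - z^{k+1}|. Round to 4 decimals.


ADMM iteration with rho = 2.0, z^k = 2.7196, u^k = 1.0986
Step 1: x-update.
Minimize 7*x^2 - 11*x + (2.0/2)*(x - 2.7196 + 1.0986)^2
FOC: (2*7 + 2.0)*x = 11 + 2.0*(2.7196 - 1.0986)
x^{k+1} = 0.8901
Step 2: z-update.
Minimize 3*z^2 + 4*z + (2.0/2)*(0.8901 - z + 1.0986)^2
FOC: (2*3 + 2.0)*z = -4 + 2.0*(0.8901 + 1.0986)
z^{k+1} = -0.0028
Step 3: u-update.
u^{k+1} = 1.0986 + 0.8901 + 0.0028 = 1.9915
Step 4: Primal residual = |0.8901 + 0.0028| = 0.8929


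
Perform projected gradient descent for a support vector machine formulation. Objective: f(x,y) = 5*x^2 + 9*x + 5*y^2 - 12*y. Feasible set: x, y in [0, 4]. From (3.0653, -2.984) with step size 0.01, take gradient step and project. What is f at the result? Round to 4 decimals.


Step 1: Compute gradient at (3.0653, -2.984).
grad_x = 2*5*3.0653 + 9 = 39.653
grad_y = 2*5*-2.984 - 12 = -41.84
Step 2: Gradient step.
x_raw = 3.0653 - 0.01*39.653 = 2.6688
y_raw = -2.984 - 0.01*-41.84 = -2.5656
Step 3: Project onto [0, 4].
x_proj = clip(2.6688) = 2.6688
y_proj = clip(-2.5656) = 0.0
Step 4: Evaluate f.
f(2.6688, 0.0) = 59.6306


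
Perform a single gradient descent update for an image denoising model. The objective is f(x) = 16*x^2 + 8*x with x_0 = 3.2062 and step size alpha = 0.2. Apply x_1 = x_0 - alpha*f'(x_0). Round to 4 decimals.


We compute the gradient at x_0 and apply the update.
f'(x) = 32*x + 8
f'(3.2062) = 32*3.2062 + 8 = 110.5984
x_1 = 3.2062 - 0.2*110.5984 = -18.9135


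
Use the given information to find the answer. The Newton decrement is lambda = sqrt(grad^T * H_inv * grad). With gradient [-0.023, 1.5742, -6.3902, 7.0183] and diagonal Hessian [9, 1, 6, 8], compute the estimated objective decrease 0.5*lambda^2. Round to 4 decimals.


Step 1: H is diagonal, so H^(-1) * g = [-0.0026, 1.5742, -1.065, 0.8773].
Step 2: g^T H^(-1) g = sum_i g_i^2 / H_ii
  = (-0.023)^2/9 + (1.5742)^2/1 + (-6.3902)^2/6 + (7.0183)^2/8
  = 0.0001 + 2.4781 + 6.8058 + 6.1571 = 15.441
Step 3: Objective decrease = 0.5 * g^T H^(-1) g = 7.7205


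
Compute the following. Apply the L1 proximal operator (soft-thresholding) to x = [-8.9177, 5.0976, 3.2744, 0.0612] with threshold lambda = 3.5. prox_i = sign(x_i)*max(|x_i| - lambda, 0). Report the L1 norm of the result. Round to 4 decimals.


Soft-thresholding with lambda = 3.5:
prox(-8.9177) = sign(-8.9177)*max(|-8.9177| - 3.5, 0) = -5.4177
prox(5.0976) = sign(5.0976)*max(|5.0976| - 3.5, 0) = 1.5976
prox(3.2744) = sign(3.2744)*max(|3.2744| - 3.5, 0) = 0.0
prox(0.0612) = sign(0.0612)*max(|0.0612| - 3.5, 0) = 0.0
prox(x) = [-5.4177, 1.5976, 0.0, 0.0]
||prox(x)||_1 = 5.4177 + 1.5976 + 0.0 + 0.0 = 7.0153


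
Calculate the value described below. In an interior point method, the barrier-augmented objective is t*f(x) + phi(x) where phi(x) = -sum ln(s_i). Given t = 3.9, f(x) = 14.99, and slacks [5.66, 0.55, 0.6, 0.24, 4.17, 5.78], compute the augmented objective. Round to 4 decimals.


Step 1: Compute log-barrier.
ln values: [1.7334, -0.5978, -0.5108, -1.4271, 1.4279, 1.7544]
phi = -(1.7334 - 0.5978 - 0.5108 - 1.4271 + 1.4279 + 1.7544) = -2.38
Step 2: Compute augmented objective.
t*f(x) = 3.9*14.99 = 58.461
Total = 58.461 - 2.38 = 56.081


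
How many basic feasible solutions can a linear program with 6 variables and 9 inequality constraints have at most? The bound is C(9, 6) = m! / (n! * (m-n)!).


Each vertex corresponds to some choice of n active constraints out of m, so the number of vertices is at most C(m, n) = m! / (n!(m-n)!).
m = 9, n = 6
Numerator: 9 * 8 * 7 * 6 * 5 * 4
Denominator: 6! = 720
C(9, 6) = 84


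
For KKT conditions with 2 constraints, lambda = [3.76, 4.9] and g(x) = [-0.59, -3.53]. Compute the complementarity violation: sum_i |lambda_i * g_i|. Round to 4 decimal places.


KKT complementary slackness check:
lambda_1 * g_1 = 3.76 * -0.59 = -2.2184
lambda_2 * g_2 = 4.9 * -3.53 = -17.297
Total violation = 2.2184 + 17.297 = 19.5154


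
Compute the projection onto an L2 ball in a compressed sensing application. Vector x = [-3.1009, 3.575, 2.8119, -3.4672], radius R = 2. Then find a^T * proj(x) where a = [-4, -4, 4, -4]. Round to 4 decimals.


Step 1: Compute ||x|| (intermediates to 6 decimals).
||x|| = sqrt((-3.1009)^2 + 3.575^2 + 2.8119^2 + (-3.4672)^2) = 6.505725
Step 2: Project.
Since ||x|| > R, scale = R/||x|| = 2/6.505725 = 0.307422, proj(x) = scale * x
proj(x) = [-0.953285, 1.099034, 0.86444, -1.065894]
Step 3: Dot product.
a^T * proj(x) = -4*(-0.953285) - 4*1.099034 + 4*0.86444 - 4*(-1.065894) = 7.1383


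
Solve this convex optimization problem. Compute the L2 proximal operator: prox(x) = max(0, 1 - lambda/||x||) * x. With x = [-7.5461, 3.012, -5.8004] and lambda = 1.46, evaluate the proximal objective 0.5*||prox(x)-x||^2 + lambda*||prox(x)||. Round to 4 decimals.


Step 1: Compute ||x||.
||x|| = 9.983
Step 2: Compute scaling factor.
scale = max(0, 1 - 1.46/9.983) = 0.8538
Step 3: prox(x) = [-6.4425, 2.5715, -4.9521]
||prox(x)|| = 8.523
Step 4: Proximal objective.
0.5*||prox-x||^2 = 1.0658
lambda*||prox|| = 12.4436
Total = 13.5094


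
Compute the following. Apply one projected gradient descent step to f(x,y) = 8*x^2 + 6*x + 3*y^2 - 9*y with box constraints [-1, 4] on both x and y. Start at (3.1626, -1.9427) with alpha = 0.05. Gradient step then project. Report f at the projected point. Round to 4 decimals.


Step 1: Compute gradient at (3.1626, -1.9427).
grad_x = 2*8*3.1626 + 6 = 56.6016
grad_y = 2*3*-1.9427 - 9 = -20.6562
Step 2: Gradient step.
x_raw = 3.1626 - 0.05*56.6016 = 0.3325
y_raw = -1.9427 - 0.05*-20.6562 = -0.9099
Step 3: Project onto [-1, 4].
x_proj = clip(0.3325) = 0.3325
y_proj = clip(-0.9099) = -0.9099
Step 4: Evaluate f.
f(0.3325, -0.9099) = 13.5524


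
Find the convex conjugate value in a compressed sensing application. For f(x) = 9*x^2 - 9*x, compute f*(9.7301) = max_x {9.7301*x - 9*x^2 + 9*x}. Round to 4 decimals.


f*(y) = sup_x {y*x - a*x^2 - b*x} = sup_x {(y-b)*x - a*x^2}
FOC: (y - b) - 2a*x = 0 => x* = (y - b)/(2a)
x* = (9.7301 + 9)/(2*9) = 1.0406
f*(9.7301) = (y-b)^2/(4a) = (9.7301 + 9)^2/(4*9)
= 350.8166/36 = 9.7449


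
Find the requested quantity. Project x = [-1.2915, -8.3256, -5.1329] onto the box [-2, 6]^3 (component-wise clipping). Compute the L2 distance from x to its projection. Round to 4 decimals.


Project each component onto [-2, 6].
clip(-1.2915) = -1.2915, clip(-8.3256) = -2.0, clip(-5.1329) = -2.0
Projection = [-1.2915, -2.0, -2.0]
Squared diffs: [0.0, 40.0132, 9.8151]
Distance = sqrt(49.8283) = 7.0589


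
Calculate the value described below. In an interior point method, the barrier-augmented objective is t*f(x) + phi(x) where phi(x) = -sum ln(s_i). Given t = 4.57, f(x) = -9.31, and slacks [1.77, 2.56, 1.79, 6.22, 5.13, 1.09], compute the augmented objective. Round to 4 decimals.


Step 1: Compute log-barrier.
ln values: [0.571, 0.94, 0.5822, 1.8278, 1.6351, 0.0862]
phi = -(0.571 + 0.94 + 0.5822 + 1.8278 + 1.6351 + 0.0862) = -5.6423
Step 2: Compute augmented objective.
t*f(x) = 4.57*-9.31 = -42.5467
Total = -42.5467 - 5.6423 = -48.189


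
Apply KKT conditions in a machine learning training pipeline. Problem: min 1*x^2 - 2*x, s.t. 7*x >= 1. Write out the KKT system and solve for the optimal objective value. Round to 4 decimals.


Step 1: Try lambda = 0 (constraint inactive).
Stationarity: 2*1*x - 2 = 0
x* = 2/(2*1) = 1.0
Check constraint: 7*1.0 = 7.0 >= 1 -- satisfied.
Step 2: Compute optimal value.
f(x*) = 1*1.0^2 - 2*1.0 = -1.0


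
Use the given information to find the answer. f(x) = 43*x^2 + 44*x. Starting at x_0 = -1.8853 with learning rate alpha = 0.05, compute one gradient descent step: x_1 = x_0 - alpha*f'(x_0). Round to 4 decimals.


We compute the gradient at x_0 and apply the update.
f'(x) = 86*x + 44
f'(-1.8853) = 86*-1.8853 + 44 = -118.1358
x_1 = -1.8853 - 0.05*-118.1358 = 4.0215


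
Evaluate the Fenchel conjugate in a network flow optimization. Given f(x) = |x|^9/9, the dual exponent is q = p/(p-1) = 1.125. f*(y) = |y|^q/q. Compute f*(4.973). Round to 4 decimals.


The conjugate exponent q satisfies 1/p + 1/q = 1.
p = 9, so q = 9/(9 - 1) = 1.125
|y|^q = 4.973^1.125 = 6.0771
f*(4.973) = 6.0771 / 1.125 = 5.4019
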